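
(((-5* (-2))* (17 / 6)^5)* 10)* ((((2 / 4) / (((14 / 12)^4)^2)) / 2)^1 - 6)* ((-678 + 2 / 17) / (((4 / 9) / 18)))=34257741287570425 / 11529602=2971285677.30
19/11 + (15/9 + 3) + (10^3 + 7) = 33442/33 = 1013.39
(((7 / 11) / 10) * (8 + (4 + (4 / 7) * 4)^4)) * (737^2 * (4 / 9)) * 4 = 496068544576 / 5145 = 96417598.56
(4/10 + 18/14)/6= 59/210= 0.28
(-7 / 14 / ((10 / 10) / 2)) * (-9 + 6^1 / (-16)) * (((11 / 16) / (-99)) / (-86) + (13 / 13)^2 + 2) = 928825 / 33024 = 28.13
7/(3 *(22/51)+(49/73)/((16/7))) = 138992/31527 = 4.41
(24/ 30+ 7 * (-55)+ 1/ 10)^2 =14753281/ 100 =147532.81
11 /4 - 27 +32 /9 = -745 /36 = -20.69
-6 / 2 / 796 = -3 / 796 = -0.00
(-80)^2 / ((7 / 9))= 8228.57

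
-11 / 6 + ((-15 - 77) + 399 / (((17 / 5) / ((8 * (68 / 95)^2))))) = 220691 / 570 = 387.18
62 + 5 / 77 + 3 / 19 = 91032 / 1463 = 62.22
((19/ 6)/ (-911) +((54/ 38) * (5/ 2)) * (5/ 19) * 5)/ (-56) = -1152127/ 13812582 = -0.08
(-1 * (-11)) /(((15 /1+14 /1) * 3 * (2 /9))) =33 /58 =0.57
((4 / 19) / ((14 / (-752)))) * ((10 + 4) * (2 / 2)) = -3008 / 19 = -158.32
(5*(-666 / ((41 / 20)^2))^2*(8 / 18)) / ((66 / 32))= 841113600000 / 31083371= 27059.92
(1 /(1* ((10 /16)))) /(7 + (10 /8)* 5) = 0.12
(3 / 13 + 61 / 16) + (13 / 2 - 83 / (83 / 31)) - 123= -29839 / 208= -143.46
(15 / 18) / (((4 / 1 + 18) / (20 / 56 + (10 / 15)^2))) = 505 / 16632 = 0.03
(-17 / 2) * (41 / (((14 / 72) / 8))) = -14338.29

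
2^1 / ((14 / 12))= 12 / 7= 1.71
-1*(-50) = 50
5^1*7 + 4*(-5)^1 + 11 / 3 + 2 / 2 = 59 / 3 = 19.67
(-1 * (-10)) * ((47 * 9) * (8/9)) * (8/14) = 15040/7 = 2148.57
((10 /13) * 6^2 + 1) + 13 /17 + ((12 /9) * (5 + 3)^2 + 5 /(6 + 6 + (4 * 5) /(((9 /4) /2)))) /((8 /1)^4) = 21453820043 /727793664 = 29.48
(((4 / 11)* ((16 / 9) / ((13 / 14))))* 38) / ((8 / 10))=33.07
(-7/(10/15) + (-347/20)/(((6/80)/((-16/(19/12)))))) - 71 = 85735/38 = 2256.18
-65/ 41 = -1.59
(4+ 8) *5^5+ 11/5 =187511/5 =37502.20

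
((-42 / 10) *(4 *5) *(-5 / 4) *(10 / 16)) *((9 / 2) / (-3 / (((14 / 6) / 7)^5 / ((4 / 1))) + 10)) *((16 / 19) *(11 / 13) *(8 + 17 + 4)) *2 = -4.20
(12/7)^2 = 2.94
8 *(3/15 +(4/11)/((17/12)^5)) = 164760536/78092135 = 2.11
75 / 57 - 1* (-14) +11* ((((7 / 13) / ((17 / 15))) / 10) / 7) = 129249 / 8398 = 15.39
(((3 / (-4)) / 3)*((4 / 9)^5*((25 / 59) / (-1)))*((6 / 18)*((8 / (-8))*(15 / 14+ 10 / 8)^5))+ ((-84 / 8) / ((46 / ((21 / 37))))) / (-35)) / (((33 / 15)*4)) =-56179627671691 / 13154921046296568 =-0.00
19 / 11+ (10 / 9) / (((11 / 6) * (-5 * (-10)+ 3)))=3041 / 1749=1.74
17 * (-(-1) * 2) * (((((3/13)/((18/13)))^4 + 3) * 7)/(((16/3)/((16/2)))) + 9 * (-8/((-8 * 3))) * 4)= 639047/432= 1479.28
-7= -7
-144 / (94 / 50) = -3600 / 47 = -76.60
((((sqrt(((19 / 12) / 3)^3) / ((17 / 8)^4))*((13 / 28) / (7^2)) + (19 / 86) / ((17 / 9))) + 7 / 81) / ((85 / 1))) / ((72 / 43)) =169936*sqrt(19) / 591718305465 + 4817 / 3370896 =0.00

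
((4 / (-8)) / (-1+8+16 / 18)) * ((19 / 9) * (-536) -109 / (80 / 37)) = 851017 / 11360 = 74.91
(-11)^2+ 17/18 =121.94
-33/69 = -0.48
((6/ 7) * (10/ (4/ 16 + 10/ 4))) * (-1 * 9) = -2160/ 77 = -28.05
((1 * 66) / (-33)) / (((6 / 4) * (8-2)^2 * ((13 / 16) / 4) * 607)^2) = -2048 / 45393285249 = -0.00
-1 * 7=-7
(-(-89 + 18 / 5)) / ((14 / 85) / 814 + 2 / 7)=20680891 / 69239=298.69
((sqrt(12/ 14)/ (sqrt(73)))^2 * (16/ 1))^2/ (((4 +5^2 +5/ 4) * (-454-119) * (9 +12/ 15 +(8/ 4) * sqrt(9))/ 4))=-245760/ 476746627049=-0.00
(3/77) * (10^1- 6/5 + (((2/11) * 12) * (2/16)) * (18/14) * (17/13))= 139017/385385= 0.36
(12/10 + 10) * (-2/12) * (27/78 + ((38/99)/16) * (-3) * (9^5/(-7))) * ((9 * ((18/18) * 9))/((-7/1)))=13120.96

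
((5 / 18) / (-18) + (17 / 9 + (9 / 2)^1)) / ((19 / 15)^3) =258125 / 82308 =3.14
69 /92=3 /4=0.75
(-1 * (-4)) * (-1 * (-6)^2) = -144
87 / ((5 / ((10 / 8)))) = 87 / 4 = 21.75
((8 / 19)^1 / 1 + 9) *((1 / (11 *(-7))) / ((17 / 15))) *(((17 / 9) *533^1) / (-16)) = 477035 / 70224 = 6.79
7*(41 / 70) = 41 / 10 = 4.10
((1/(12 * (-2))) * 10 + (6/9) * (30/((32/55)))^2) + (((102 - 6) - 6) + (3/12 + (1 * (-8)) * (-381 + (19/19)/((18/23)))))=4900.07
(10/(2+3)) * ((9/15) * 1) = 6/5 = 1.20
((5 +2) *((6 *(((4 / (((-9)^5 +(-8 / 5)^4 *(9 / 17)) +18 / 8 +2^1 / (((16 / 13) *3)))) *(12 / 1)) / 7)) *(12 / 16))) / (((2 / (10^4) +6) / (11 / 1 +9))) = -5508000000000 / 451692007568389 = -0.01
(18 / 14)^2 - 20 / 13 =73 / 637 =0.11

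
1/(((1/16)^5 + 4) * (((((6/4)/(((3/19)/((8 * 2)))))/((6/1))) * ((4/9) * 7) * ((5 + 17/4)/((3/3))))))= 7077888/20640174905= 0.00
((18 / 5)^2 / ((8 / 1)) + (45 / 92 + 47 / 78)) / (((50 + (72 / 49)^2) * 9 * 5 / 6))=584016839 / 84251173500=0.01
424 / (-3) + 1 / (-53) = -22475 / 159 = -141.35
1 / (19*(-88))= -1 / 1672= -0.00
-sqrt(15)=-3.87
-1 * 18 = -18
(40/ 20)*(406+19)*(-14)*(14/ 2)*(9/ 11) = -749700/ 11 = -68154.55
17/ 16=1.06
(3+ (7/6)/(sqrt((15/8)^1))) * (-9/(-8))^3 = 567 * sqrt(30)/2560+ 2187/512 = 5.48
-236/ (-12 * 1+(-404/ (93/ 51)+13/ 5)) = 36580/ 35797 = 1.02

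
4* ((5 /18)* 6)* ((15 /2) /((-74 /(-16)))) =10.81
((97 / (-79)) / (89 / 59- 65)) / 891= 5723 / 263677194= 0.00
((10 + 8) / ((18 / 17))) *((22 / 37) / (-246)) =-187 / 4551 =-0.04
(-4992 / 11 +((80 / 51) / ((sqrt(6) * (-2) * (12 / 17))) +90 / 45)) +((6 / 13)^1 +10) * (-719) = -1140234 / 143 - 5 * sqrt(6) / 27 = -7974.12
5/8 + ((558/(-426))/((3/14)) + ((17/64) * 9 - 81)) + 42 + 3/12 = -190153/4544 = -41.85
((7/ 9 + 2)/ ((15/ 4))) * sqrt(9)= 20/ 9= 2.22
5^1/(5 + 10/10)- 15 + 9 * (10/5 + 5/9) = 53/6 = 8.83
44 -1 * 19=25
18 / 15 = 6 / 5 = 1.20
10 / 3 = 3.33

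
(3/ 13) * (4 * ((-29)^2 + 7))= 10176/ 13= 782.77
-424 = -424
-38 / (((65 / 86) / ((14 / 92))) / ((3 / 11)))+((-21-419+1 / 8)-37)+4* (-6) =-66169627 / 131560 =-502.96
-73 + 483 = 410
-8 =-8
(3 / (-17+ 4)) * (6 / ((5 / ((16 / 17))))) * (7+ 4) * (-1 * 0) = 0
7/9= 0.78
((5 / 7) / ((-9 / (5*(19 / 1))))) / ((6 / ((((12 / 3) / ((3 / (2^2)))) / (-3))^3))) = 972800 / 137781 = 7.06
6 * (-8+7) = -6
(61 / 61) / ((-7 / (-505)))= 505 / 7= 72.14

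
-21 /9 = -7 /3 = -2.33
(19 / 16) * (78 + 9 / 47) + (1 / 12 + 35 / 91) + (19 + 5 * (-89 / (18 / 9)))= -3231349 / 29328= -110.18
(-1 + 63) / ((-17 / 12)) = -744 / 17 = -43.76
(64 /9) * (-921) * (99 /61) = -648384 /61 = -10629.25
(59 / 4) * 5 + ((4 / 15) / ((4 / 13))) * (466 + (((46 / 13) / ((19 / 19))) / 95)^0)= 28709 / 60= 478.48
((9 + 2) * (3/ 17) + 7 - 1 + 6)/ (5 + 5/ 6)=1422/ 595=2.39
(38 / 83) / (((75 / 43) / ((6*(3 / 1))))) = 9804 / 2075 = 4.72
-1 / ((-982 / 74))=37 / 491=0.08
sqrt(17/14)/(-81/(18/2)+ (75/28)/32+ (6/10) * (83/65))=-20800 * sqrt(238)/2373321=-0.14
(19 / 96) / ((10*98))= 19 / 94080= 0.00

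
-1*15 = -15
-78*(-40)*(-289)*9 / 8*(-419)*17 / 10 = 722549997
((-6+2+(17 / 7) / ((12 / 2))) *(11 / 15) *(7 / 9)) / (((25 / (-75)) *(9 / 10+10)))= 1661 / 2943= 0.56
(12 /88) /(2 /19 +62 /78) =2223 /14674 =0.15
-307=-307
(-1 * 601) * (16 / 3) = -9616 / 3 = -3205.33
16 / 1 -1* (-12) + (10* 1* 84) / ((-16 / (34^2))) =-60662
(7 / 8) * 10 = 35 / 4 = 8.75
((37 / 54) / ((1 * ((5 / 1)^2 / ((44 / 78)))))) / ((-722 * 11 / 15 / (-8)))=148 / 633555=0.00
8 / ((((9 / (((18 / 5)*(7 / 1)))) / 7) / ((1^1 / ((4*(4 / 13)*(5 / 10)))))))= 1274 / 5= 254.80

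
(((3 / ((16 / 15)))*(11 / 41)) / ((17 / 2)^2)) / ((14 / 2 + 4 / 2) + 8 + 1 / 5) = 2475 / 4076056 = 0.00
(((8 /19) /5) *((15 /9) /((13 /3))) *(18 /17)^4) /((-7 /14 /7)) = -11757312 /20629687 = -0.57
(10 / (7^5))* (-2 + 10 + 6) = 0.01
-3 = -3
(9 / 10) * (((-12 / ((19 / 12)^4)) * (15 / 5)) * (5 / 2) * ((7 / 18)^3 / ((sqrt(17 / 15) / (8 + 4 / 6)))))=-856128 * sqrt(255) / 2215457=-6.17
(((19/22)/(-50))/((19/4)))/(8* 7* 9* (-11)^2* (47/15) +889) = -1/52792355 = -0.00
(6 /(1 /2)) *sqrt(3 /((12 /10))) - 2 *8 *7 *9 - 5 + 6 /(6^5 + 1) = -7878095 /7777 + 6 *sqrt(10) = -994.03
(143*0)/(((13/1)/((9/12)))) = 0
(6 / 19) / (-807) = -2 / 5111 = -0.00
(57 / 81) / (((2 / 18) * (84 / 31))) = 589 / 252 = 2.34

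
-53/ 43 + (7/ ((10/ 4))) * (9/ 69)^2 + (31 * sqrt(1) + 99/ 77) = 24760741/ 796145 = 31.10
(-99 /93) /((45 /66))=-242 /155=-1.56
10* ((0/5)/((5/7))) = 0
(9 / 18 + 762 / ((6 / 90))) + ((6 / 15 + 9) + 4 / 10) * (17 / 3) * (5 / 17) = 68681 / 6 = 11446.83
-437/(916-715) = -437/201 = -2.17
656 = 656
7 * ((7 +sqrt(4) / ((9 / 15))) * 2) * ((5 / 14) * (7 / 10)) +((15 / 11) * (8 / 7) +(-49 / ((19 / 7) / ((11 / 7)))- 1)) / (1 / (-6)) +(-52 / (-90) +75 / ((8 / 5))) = 131922449 / 526680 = 250.48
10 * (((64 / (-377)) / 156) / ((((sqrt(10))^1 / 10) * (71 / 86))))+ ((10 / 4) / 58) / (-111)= -13760 * sqrt(10) / 1043913 - 5 / 12876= -0.04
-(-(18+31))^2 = -2401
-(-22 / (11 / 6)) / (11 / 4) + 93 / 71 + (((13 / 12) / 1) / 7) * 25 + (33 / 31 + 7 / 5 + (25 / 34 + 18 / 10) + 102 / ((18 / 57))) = 58349778733 / 172866540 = 337.54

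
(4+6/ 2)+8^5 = 32775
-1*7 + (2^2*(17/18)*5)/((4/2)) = 22/9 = 2.44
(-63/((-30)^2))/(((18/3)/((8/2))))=-7/150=-0.05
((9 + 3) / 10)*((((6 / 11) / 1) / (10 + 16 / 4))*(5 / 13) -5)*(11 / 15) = -4.39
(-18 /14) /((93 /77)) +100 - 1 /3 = 9170 /93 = 98.60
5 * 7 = 35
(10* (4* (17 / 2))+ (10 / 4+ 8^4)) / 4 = 8877 / 8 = 1109.62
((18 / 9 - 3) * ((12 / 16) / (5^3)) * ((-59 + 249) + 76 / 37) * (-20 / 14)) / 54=3553 / 116550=0.03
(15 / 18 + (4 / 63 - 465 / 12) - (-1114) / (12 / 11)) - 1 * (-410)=351115 / 252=1393.31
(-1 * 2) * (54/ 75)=-36/ 25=-1.44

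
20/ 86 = 10/ 43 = 0.23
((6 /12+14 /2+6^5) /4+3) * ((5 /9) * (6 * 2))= 25985 /2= 12992.50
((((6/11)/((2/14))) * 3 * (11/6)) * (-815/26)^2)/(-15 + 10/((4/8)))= 2789745/676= 4126.84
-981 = -981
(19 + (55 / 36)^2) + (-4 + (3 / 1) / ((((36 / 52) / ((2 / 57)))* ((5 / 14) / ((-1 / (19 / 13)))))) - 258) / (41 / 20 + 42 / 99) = -64692160439 / 764008848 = -84.67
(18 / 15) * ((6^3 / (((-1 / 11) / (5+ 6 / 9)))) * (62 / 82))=-2504304 / 205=-12216.12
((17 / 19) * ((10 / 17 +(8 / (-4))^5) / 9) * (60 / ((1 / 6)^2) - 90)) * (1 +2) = -368460 / 19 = -19392.63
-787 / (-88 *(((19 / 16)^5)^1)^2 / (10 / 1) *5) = 216328912764928 / 67441728835811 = 3.21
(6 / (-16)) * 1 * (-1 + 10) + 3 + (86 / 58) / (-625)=-54719 / 145000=-0.38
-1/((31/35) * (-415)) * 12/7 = 12/2573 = 0.00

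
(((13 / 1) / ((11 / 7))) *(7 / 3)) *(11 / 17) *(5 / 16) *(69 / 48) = 73255 / 13056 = 5.61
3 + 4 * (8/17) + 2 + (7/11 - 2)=1032/187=5.52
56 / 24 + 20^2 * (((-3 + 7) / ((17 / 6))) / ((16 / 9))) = 319.98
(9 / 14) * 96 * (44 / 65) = 41.78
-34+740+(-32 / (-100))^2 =441314 / 625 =706.10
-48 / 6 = -8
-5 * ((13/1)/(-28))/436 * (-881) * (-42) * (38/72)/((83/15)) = 5440175/289504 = 18.79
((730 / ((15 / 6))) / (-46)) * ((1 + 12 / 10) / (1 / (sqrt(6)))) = -34.21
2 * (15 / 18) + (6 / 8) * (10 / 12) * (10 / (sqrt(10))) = 5 / 3 + 5 * sqrt(10) / 8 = 3.64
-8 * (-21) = 168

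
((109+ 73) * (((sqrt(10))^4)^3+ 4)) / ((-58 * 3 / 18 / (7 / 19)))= -3822015288 / 551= -6936506.87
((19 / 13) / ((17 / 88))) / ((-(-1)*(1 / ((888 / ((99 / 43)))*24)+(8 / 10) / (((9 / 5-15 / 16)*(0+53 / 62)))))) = 622603255296 / 89301206839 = 6.97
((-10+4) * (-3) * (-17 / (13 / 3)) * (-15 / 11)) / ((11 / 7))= 96390 / 1573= 61.28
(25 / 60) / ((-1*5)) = -1 / 12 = -0.08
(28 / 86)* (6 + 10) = 224 / 43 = 5.21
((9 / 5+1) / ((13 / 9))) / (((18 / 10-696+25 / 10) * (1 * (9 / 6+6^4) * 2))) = -84 / 77781665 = -0.00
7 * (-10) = -70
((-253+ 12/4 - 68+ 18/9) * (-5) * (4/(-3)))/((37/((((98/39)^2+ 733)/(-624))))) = 444176315/6584409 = 67.46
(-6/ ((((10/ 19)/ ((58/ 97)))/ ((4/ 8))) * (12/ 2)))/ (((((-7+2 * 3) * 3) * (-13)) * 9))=-551/ 340470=-0.00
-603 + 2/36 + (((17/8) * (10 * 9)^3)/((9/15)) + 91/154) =255545992/99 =2581272.65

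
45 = 45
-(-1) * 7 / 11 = 7 / 11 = 0.64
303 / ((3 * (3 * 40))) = 101 / 120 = 0.84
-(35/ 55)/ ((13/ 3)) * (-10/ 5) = 42/ 143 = 0.29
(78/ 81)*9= 26/ 3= 8.67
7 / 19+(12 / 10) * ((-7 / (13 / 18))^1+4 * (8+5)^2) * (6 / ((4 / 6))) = 8887667 / 1235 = 7196.49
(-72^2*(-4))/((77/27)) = 559872/77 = 7271.06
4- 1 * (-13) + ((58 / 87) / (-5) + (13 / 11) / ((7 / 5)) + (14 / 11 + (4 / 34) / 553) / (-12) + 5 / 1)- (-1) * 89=5245981 / 47005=111.60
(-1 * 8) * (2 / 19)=-16 / 19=-0.84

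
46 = 46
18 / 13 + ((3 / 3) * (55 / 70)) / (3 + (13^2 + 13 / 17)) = 67505 / 48594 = 1.39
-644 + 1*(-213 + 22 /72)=-30841 /36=-856.69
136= 136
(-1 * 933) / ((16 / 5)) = -4665 / 16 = -291.56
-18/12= -3/2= -1.50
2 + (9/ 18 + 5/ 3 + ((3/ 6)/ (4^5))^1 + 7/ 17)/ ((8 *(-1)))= 1401805/ 835584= 1.68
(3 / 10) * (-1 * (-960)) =288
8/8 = 1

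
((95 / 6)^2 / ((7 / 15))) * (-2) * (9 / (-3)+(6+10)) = -13967.26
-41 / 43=-0.95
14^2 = 196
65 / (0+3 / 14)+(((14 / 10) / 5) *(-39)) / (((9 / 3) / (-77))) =43771 / 75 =583.61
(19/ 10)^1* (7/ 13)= 133/ 130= 1.02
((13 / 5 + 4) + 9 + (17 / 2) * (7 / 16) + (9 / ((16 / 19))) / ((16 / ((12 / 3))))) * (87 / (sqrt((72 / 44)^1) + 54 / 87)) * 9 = -1757680749 / 205760 + 1544628537 * sqrt(22) / 411520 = 9062.96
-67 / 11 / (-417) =67 / 4587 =0.01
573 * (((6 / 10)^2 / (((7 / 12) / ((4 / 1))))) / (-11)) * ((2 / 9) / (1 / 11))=-55008 / 175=-314.33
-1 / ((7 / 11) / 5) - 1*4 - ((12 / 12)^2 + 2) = -104 / 7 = -14.86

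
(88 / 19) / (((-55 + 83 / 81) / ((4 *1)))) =-7128 / 20767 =-0.34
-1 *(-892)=892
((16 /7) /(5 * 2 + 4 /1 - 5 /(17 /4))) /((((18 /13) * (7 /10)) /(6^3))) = 212160 /5341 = 39.72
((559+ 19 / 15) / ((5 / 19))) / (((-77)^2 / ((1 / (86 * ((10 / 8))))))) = 29032 / 8691375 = 0.00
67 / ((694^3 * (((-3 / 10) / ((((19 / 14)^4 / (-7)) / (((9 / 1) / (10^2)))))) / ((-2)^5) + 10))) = 2182876750 / 108882279568603753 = 0.00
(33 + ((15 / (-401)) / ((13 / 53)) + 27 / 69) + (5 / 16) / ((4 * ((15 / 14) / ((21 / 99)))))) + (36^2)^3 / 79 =826830070036155109 / 30007362528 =27554240.04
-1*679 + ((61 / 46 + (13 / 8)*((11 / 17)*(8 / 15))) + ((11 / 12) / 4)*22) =-31533593 / 46920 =-672.07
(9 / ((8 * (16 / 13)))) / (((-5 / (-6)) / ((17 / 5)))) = 5967 / 1600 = 3.73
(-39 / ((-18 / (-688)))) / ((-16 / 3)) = 559 / 2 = 279.50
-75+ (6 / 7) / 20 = -5247 / 70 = -74.96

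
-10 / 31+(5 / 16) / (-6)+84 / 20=56921 / 14880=3.83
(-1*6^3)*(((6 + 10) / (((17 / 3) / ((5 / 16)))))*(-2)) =6480 / 17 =381.18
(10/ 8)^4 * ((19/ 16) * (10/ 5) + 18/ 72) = 13125/ 2048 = 6.41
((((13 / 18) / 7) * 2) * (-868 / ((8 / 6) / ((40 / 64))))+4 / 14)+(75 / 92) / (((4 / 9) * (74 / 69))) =-2037911 / 24864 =-81.96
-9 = -9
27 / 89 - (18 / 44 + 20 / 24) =-2758 / 2937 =-0.94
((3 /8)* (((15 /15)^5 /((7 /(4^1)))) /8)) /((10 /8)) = 3 /140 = 0.02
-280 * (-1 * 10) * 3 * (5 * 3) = 126000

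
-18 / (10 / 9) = -81 / 5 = -16.20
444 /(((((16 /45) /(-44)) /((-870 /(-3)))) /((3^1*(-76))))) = 3632963400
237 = 237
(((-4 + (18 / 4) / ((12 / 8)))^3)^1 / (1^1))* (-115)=115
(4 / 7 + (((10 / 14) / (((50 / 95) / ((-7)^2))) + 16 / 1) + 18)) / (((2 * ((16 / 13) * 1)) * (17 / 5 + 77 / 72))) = 827775 / 90104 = 9.19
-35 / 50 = -0.70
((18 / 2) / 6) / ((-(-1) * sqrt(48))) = sqrt(3) / 8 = 0.22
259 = 259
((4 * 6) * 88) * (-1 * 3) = -6336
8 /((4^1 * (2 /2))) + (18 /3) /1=8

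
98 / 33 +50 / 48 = 353 / 88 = 4.01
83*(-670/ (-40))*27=150147/ 4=37536.75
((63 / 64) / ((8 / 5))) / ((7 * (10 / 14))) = 63 / 512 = 0.12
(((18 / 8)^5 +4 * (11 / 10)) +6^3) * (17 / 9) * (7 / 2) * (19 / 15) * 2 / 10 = 3218969873 / 6912000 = 465.71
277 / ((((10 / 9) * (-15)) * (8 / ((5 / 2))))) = -831 / 160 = -5.19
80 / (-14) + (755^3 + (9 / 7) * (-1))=430368868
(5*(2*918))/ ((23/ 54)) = 495720/ 23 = 21553.04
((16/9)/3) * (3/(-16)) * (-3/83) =1/249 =0.00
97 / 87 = 1.11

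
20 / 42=10 / 21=0.48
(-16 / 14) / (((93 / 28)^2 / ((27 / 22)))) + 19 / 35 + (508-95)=152957614 / 369985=413.42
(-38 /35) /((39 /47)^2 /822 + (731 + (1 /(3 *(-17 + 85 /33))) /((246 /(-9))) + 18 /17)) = -3772017712 /2543344260665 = -0.00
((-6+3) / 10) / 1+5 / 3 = 41 / 30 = 1.37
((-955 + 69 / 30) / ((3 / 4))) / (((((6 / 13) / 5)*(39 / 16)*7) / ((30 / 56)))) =-27220 / 63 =-432.06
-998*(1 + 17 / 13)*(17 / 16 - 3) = 232035 / 52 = 4462.21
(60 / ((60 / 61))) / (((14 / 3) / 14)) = 183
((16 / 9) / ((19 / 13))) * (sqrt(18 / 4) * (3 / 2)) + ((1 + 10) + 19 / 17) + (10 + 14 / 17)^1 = 52 * sqrt(2) / 19 + 390 / 17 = 26.81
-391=-391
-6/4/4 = -3/8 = -0.38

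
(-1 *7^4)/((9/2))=-4802/9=-533.56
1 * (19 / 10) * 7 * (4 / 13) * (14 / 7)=532 / 65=8.18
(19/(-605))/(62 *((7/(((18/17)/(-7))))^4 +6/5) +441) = -997272/9030210232391051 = -0.00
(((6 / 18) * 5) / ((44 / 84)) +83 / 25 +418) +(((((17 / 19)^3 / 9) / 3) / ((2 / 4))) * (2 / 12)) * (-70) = 64762606052 / 152784225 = 423.88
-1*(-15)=15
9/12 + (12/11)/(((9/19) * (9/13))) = 4.08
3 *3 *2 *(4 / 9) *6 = 48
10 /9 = 1.11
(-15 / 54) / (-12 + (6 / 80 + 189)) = -100 / 63747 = -0.00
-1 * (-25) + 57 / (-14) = 293 / 14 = 20.93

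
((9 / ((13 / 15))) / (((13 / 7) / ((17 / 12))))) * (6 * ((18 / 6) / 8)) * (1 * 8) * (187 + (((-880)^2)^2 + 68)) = 28902317887489725 / 338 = 85509816235176.70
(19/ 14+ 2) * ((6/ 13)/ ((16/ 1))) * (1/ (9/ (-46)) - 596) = -127135/ 2184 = -58.21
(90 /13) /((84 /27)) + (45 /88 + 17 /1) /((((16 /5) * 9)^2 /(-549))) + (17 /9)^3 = -3924508771 /1494484992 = -2.63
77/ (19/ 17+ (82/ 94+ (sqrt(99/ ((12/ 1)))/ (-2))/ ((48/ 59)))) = 342.63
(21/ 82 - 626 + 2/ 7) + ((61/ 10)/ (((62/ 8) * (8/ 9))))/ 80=-8903364837/ 14235200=-625.45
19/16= 1.19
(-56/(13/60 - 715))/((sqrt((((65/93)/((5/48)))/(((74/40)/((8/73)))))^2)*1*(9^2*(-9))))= -586117/2167680528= -0.00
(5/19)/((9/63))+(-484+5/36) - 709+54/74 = -30123841/25308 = -1190.29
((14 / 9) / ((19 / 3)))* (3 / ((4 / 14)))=49 / 19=2.58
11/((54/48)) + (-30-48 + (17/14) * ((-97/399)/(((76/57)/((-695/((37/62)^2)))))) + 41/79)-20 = 624113289059/1812394458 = 344.36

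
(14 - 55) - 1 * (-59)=18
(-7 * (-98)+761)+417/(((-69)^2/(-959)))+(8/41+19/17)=1364.32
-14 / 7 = -2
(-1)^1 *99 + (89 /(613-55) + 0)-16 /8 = -56269 /558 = -100.84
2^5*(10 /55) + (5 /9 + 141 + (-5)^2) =17065 /99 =172.37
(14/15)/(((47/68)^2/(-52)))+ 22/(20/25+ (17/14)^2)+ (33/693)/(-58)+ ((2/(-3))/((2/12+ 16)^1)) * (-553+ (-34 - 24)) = -64693801691947/969557469510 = -66.73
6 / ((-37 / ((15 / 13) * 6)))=-540 / 481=-1.12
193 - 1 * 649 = -456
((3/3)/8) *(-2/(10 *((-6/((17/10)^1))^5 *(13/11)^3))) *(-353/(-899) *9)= 0.00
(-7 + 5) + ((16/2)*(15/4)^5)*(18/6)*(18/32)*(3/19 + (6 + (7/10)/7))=4875487477/77824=62647.61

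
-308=-308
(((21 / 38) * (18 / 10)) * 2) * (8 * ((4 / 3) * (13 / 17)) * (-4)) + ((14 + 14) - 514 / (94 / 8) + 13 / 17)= -6064159 / 75905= -79.89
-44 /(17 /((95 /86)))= -2090 /731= -2.86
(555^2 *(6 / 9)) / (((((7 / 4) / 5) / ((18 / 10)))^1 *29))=7392600 / 203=36416.75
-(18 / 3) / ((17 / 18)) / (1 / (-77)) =8316 / 17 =489.18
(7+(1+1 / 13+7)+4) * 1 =248 / 13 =19.08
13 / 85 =0.15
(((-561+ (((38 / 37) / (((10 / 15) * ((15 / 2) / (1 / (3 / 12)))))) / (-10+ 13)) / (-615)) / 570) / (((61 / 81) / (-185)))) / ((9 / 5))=134.32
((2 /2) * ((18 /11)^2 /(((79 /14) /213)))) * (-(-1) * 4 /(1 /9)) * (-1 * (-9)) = 313038432 /9559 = 32748.03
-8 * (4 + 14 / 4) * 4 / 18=-40 / 3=-13.33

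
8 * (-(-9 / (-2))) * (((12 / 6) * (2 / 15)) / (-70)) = 24 / 175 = 0.14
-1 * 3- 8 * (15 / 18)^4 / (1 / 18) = -652 / 9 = -72.44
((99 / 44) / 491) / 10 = 9 / 19640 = 0.00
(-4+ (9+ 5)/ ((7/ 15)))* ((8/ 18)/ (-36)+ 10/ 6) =3484/ 81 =43.01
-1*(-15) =15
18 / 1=18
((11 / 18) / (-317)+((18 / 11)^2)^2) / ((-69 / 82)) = -24552112205 / 2882183337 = -8.52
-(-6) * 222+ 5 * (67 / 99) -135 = 1200.38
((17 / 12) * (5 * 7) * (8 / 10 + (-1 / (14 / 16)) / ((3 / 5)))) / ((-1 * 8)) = 493 / 72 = 6.85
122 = 122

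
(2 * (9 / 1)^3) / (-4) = -729 / 2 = -364.50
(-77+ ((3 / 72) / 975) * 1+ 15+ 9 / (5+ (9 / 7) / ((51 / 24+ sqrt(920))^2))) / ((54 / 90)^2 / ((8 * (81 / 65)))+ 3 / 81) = -17782025504002313757 / 21606513799740935+ 21319925760 * sqrt(230) / 332407904611399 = -822.99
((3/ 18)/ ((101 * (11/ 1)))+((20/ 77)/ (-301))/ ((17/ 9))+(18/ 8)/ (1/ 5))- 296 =-284.75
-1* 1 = -1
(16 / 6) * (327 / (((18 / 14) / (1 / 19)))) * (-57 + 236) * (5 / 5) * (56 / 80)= 3824156 / 855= 4472.70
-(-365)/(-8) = -365/8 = -45.62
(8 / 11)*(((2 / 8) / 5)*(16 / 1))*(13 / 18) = 0.42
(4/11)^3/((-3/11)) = -64/363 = -0.18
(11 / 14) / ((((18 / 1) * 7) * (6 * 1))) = 11 / 10584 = 0.00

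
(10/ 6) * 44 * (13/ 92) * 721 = 515515/ 69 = 7471.23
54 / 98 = 27 / 49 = 0.55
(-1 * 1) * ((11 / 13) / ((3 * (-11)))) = 1 / 39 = 0.03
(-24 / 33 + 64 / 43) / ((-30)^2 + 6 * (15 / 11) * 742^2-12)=15 / 88795946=0.00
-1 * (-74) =74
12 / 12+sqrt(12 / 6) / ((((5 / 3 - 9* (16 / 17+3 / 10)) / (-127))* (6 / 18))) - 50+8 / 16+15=-67 / 2+194310* sqrt(2) / 4847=23.19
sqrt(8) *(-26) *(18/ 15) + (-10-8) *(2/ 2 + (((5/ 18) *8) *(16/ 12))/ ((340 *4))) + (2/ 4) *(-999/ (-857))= -312 *sqrt(2)/ 5-1525931/ 87414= -105.70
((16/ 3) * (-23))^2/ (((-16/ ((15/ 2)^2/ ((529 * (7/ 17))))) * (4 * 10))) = -85/ 14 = -6.07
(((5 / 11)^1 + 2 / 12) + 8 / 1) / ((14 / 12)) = 569 / 77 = 7.39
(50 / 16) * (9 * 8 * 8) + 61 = 1861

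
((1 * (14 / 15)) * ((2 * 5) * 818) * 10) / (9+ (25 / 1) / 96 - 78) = -7329280 / 6599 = -1110.67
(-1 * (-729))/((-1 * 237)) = -243/79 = -3.08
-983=-983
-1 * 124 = -124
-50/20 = -5/2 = -2.50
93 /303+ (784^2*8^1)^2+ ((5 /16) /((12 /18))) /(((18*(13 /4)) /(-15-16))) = 1523877961160199785 /63024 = 24179327893504.06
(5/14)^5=3125/537824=0.01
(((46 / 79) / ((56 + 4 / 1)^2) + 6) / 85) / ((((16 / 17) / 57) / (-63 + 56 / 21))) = -2934233897 / 11376000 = -257.93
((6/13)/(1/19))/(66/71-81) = -2698/24635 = -0.11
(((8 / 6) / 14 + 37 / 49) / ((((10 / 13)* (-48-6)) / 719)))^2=54604005625 / 252047376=216.64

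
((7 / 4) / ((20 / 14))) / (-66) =-49 / 2640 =-0.02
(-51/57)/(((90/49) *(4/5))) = -833/1368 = -0.61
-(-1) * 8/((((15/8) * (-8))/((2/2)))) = -8/15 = -0.53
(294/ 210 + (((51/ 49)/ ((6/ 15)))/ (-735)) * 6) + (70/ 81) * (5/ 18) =14167283/ 8751645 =1.62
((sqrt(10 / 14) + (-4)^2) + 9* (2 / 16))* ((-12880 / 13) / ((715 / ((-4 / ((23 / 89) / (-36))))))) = -13875.32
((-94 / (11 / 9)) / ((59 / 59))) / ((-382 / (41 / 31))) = 17343 / 65131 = 0.27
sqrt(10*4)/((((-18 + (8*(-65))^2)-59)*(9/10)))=20*sqrt(10)/2432907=0.00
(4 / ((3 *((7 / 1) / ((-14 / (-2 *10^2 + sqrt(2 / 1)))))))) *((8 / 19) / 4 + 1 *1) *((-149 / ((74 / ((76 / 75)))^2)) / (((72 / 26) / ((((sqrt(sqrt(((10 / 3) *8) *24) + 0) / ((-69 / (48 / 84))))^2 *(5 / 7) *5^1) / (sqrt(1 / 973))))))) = -150745088 *sqrt(9730) / 517357809236079- 37686272 *sqrt(4865) / 12933945230901975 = -0.00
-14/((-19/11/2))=16.21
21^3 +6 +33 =9300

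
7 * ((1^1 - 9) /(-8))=7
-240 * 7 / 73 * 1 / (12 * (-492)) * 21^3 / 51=36015 / 50881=0.71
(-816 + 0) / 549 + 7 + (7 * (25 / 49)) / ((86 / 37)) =776693 / 110166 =7.05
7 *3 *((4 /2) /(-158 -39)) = -42 /197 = -0.21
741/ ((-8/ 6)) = -2223/ 4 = -555.75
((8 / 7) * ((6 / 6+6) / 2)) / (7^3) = 4 / 343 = 0.01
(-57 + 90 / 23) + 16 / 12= -3571 / 69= -51.75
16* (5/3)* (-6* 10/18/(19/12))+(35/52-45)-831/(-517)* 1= -151491761/1532388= -98.86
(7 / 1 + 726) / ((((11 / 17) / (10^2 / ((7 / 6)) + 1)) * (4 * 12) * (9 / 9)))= 2046.49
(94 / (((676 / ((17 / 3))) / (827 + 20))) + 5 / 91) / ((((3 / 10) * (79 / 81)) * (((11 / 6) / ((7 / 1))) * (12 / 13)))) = 9435.90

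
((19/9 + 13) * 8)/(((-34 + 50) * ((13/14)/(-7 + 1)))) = -1904/39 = -48.82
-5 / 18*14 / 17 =-35 / 153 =-0.23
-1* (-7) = 7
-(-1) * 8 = 8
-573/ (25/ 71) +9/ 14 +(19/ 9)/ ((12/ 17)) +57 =-29610373/ 18900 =-1566.69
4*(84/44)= 84/11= 7.64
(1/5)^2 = 0.04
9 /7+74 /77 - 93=-6988 /77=-90.75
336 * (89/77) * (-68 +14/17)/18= -813104/561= -1449.38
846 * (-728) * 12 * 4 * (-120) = 3547514880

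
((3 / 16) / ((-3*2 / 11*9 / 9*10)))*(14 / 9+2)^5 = -5767168 / 295245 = -19.53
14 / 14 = 1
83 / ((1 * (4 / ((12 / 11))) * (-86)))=-0.26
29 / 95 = 0.31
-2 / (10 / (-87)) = 87 / 5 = 17.40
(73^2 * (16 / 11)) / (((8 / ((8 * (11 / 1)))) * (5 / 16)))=272844.80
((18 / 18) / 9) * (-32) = -32 / 9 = -3.56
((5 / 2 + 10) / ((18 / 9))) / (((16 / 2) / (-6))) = -75 / 16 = -4.69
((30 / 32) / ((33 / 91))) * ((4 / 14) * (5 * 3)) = 975 / 88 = 11.08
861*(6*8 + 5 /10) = 83517 /2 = 41758.50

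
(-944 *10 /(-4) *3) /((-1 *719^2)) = -7080 /516961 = -0.01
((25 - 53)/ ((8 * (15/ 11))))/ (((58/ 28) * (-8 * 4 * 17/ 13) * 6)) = 0.00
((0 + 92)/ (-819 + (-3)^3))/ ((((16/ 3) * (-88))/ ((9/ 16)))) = 69/ 529408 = 0.00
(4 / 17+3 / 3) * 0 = 0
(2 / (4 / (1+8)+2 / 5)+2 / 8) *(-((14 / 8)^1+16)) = -14129 / 304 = -46.48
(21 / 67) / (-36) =-7 / 804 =-0.01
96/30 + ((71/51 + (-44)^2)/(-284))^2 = 52170696341/1048931280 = 49.74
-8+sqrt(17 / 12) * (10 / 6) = -8+5 * sqrt(51) / 18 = -6.02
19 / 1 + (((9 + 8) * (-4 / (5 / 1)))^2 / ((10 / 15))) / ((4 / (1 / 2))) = 1342 / 25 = 53.68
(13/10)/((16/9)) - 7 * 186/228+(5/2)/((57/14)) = -39811/9120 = -4.37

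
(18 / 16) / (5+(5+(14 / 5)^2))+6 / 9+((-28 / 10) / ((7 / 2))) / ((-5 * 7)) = 1409741 / 1873200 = 0.75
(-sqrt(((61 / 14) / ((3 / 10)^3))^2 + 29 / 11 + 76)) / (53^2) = -sqrt(112900135315) / 5839911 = -0.06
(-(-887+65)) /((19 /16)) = 13152 /19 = 692.21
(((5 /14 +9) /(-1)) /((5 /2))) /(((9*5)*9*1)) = -131 /14175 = -0.01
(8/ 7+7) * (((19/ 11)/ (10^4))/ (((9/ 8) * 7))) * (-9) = -1083/ 673750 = -0.00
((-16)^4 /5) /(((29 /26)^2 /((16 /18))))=354418688 /37845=9365.01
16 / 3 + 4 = 28 / 3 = 9.33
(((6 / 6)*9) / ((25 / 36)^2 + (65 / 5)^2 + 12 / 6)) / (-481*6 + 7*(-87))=-3888 / 258910765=-0.00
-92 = -92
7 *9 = 63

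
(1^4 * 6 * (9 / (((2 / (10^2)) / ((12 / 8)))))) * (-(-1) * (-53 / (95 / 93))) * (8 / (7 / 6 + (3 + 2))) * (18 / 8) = -431188920 / 703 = -613355.50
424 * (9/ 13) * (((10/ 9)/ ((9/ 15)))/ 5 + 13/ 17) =220904/ 663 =333.19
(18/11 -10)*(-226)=20792/11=1890.18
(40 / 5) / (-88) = -1 / 11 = -0.09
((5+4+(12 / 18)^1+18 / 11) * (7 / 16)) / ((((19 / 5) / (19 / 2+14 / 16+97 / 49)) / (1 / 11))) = 9032195 / 6179712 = 1.46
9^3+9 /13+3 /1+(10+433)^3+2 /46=25994772881 /299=86939039.74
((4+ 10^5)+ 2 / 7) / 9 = 700030 / 63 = 11111.59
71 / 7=10.14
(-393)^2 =154449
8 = 8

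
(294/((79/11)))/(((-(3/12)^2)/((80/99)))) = -125440/237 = -529.28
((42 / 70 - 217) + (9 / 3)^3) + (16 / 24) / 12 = -17041 / 90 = -189.34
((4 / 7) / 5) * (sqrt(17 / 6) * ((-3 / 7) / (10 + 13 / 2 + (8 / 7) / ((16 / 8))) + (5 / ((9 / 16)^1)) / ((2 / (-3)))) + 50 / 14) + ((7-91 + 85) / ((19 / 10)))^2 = 12120 / 17689-19156 * sqrt(102) / 75285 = -1.88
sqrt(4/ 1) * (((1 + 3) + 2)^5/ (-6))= -2592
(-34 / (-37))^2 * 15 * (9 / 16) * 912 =8895420 / 1369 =6497.75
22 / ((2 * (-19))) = -11 / 19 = -0.58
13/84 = 0.15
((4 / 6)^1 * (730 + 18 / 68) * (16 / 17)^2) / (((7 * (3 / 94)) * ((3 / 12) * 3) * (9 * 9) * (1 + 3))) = 85355008 / 10744731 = 7.94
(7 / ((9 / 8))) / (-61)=-56 / 549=-0.10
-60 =-60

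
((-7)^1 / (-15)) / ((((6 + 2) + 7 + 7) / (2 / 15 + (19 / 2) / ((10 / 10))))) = 0.20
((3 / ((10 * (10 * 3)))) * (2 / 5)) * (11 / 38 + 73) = 557 / 1900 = 0.29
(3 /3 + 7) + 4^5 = 1032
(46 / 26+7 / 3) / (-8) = -20 / 39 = -0.51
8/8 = 1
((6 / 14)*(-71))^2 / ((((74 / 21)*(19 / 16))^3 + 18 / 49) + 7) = 4390267392 / 382362175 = 11.48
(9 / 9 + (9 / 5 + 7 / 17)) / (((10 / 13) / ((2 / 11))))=3549 / 4675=0.76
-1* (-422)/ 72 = 211/ 36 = 5.86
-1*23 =-23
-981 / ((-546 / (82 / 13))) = 13407 / 1183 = 11.33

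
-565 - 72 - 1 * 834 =-1471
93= 93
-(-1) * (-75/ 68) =-75/ 68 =-1.10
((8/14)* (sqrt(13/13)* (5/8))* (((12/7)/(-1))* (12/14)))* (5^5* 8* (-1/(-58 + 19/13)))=-3900000/16807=-232.05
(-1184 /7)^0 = 1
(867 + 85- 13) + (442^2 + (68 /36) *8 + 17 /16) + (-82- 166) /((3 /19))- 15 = 28041625 /144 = 194733.51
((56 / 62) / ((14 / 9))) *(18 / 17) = 324 / 527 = 0.61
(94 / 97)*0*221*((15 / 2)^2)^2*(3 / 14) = 0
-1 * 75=-75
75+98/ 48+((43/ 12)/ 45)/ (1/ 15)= 5633/ 72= 78.24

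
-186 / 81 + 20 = 478 / 27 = 17.70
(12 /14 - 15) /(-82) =99 /574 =0.17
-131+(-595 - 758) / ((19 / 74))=-102611 / 19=-5400.58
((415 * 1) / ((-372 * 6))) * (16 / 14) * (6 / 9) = -830 / 5859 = -0.14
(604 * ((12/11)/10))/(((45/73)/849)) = 24956072/275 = 90749.35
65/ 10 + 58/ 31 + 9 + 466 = 29969/ 62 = 483.37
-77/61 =-1.26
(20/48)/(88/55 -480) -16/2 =-229657/28704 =-8.00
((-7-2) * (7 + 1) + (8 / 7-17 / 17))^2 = 253009 / 49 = 5163.45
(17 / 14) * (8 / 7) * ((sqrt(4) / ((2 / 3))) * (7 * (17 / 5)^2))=58956 / 175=336.89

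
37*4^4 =9472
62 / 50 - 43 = -1044 / 25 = -41.76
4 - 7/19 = 69/19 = 3.63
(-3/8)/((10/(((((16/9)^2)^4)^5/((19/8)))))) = -730750818665451459101842416358141509827966271488/4680612931454287571675968323202137757365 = -156122890.18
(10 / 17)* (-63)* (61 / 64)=-19215 / 544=-35.32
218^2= 47524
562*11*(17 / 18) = 52547 / 9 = 5838.56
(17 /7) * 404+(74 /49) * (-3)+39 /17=815429 /833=978.91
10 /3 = 3.33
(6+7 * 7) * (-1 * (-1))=55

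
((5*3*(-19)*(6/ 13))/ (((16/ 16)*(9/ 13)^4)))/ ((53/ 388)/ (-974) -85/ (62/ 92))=4890305990960/ 1077197783427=4.54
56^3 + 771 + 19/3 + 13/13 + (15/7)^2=25930642/147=176398.93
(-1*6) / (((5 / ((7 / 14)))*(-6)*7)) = 1 / 70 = 0.01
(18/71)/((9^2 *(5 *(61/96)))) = 64/64965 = 0.00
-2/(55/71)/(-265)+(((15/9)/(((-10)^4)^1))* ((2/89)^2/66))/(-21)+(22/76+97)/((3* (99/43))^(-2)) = 142312693152760325077/30662028595737000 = 4641.33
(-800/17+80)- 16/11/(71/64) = 31.63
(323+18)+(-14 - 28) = 299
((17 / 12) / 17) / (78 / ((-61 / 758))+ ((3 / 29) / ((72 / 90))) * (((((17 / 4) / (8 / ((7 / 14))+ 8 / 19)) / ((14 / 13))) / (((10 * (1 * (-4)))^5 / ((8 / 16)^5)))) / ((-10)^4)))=-5193806643200000000 / 60408909633945600059109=-0.00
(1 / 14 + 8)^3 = 1442897 / 2744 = 525.84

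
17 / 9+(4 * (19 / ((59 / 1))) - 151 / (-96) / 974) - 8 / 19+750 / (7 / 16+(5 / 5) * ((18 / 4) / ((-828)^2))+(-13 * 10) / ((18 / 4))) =-28597391490527 / 1211591077056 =-23.60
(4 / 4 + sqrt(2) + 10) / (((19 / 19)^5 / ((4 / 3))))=4 * sqrt(2) / 3 + 44 / 3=16.55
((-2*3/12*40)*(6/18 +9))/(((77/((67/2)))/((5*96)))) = -428800/11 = -38981.82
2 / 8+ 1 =1.25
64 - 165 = -101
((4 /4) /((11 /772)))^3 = 345679.68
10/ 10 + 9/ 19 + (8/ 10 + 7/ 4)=1529/ 380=4.02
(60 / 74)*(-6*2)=-360 / 37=-9.73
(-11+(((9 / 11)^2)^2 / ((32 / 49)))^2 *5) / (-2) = 1897762549979 / 439006988288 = 4.32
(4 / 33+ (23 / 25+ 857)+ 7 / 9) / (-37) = -2125577 / 91575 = -23.21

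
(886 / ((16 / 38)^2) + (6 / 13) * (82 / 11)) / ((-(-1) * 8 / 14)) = 160193131 / 18304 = 8751.81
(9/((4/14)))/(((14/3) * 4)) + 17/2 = 163/16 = 10.19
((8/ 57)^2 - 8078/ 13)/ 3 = -26244590/ 126711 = -207.12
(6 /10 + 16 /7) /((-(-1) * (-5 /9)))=-909 /175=-5.19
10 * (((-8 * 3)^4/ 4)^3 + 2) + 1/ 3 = 17118912860651581/ 3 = 5706304286883860.33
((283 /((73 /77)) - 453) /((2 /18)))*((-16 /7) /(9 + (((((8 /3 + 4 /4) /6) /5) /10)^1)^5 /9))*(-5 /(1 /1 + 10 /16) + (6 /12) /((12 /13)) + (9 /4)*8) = 1735144767621000000000000 /317732630671069861793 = 5461.02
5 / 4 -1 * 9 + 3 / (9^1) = -89 / 12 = -7.42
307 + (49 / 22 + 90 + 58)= 10059 / 22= 457.23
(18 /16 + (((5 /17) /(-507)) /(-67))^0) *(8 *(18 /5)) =306 /5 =61.20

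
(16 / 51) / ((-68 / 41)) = -0.19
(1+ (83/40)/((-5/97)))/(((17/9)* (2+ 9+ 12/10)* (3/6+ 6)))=-70659/269620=-0.26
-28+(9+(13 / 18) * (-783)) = -1169 / 2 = -584.50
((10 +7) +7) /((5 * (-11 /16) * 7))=-1.00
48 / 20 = 12 / 5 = 2.40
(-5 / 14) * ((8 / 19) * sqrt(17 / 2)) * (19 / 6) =-5 * sqrt(34) / 21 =-1.39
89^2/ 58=7921/ 58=136.57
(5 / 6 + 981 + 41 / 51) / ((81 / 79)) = 7918091 / 8262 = 958.37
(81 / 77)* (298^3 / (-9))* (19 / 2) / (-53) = 2262637116 / 4081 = 554432.03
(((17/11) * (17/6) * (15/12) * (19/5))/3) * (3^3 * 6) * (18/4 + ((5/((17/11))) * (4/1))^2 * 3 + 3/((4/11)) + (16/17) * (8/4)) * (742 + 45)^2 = 63305250253785/176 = 359688921896.51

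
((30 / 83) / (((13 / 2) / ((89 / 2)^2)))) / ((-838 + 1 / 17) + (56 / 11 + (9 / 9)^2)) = -7406135 / 55948308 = -0.13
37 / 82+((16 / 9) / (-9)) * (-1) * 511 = 673429 / 6642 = 101.39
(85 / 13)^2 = 7225 / 169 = 42.75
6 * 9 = 54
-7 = -7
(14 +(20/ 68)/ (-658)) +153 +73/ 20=19088859/ 111860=170.65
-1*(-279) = 279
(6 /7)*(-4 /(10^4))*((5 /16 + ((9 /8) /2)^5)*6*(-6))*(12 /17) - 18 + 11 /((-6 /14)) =-182422414979 /4177920000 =-43.66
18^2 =324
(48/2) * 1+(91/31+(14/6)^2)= 9034/279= 32.38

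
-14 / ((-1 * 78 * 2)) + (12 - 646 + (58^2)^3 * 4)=11877432024283 / 78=152274769542.09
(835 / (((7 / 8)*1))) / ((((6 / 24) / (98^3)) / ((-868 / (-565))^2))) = 541359904526336 / 63845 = 8479284274.83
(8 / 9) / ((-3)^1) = -8 / 27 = -0.30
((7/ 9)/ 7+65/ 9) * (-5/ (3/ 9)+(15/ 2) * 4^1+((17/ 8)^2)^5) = 22353100305899/ 1610612736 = 13878.63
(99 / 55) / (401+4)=1 / 225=0.00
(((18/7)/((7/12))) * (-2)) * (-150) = 1322.45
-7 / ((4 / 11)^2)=-847 / 16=-52.94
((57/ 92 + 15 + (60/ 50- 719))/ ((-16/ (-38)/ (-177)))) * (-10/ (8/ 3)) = -3258777267/ 2944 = -1106921.63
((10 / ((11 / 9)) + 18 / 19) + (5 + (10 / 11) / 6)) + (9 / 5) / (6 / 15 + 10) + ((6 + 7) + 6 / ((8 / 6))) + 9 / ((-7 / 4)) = 556273 / 20748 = 26.81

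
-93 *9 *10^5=-83700000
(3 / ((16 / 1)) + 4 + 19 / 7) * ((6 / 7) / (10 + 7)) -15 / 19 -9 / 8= -99171 / 63308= -1.57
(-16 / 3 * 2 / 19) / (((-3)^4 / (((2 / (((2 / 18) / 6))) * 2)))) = -256 / 171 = -1.50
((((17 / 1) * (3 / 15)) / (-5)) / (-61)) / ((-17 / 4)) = -4 / 1525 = -0.00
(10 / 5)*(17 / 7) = 34 / 7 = 4.86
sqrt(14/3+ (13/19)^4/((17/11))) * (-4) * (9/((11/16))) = -192 * sqrt(1629904461)/67507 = -114.82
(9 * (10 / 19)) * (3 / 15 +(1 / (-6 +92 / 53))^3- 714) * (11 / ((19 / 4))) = -4078635613371 / 520885817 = -7830.19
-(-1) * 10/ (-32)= -5/ 16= -0.31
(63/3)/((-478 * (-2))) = 21/956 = 0.02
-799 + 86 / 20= -7947 / 10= -794.70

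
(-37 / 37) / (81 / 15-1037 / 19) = 95 / 4672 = 0.02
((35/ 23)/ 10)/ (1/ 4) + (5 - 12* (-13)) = 3717/ 23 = 161.61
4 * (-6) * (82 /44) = -492 /11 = -44.73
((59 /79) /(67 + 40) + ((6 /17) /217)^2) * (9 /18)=803218847 /230069037226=0.00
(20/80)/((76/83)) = 83/304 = 0.27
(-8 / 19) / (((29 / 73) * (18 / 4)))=-1168 / 4959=-0.24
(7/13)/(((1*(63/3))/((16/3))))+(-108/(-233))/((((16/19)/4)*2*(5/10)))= 63749/27261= 2.34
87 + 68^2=4711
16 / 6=8 / 3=2.67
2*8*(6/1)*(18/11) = 157.09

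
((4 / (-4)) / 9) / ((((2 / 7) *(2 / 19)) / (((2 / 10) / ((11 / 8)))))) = -266 / 495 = -0.54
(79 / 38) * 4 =158 / 19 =8.32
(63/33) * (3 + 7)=210/11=19.09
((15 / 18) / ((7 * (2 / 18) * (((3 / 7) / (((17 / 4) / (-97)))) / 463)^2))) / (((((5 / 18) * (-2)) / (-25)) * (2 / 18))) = 292726228725 / 301088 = 972228.15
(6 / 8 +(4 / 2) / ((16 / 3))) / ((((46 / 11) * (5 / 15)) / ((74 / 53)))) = 10989 / 9752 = 1.13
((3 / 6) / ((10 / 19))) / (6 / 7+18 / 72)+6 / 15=39 / 31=1.26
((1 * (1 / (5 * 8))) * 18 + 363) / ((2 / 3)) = 21807 / 40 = 545.18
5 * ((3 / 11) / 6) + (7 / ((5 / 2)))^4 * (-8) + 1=-6744341 / 13750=-490.50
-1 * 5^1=-5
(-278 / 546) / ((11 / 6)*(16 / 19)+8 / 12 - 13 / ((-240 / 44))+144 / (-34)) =-897940 / 632359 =-1.42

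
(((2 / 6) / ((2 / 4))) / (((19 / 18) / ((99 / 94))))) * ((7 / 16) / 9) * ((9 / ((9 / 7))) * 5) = 8085 / 7144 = 1.13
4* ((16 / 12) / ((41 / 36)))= 192 / 41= 4.68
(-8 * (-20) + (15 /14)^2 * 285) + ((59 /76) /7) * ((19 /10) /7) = 954909 /1960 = 487.20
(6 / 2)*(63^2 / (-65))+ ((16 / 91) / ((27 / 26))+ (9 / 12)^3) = -143562257 / 786240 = -182.59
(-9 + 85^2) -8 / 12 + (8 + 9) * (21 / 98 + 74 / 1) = 356033 / 42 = 8476.98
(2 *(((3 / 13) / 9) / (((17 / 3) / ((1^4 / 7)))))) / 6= 1 / 4641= 0.00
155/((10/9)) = 279/2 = 139.50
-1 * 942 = -942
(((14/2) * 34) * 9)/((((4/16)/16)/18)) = 2467584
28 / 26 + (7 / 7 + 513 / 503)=20250 / 6539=3.10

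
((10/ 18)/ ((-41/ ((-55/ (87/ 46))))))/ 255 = 2530/ 1637253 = 0.00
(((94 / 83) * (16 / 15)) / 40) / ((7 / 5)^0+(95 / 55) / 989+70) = 511313 / 1202091075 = 0.00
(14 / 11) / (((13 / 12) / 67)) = 11256 / 143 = 78.71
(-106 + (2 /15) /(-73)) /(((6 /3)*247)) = -58036 /270465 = -0.21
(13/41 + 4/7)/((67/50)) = 12750/19229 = 0.66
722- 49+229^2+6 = 53120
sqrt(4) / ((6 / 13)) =13 / 3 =4.33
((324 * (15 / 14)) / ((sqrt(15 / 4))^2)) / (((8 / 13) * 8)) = 1053 / 56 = 18.80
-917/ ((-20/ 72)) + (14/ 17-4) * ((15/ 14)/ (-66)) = 43213383/ 13090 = 3301.25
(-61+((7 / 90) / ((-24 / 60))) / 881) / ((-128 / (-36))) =-1934683 / 112768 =-17.16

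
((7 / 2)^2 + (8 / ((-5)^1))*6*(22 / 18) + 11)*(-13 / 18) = -8983 / 1080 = -8.32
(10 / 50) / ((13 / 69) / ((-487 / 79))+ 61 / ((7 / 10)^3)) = 11525829 / 10247153695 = 0.00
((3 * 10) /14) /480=1 /224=0.00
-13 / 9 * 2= -26 / 9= -2.89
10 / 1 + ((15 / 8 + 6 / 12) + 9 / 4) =117 / 8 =14.62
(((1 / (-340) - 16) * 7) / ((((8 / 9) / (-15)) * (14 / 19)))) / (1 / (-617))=-1722190761 / 1088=-1582895.92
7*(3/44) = 21/44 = 0.48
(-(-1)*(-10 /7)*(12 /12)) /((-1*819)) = 10 /5733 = 0.00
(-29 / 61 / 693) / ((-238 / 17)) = 29 / 591822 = 0.00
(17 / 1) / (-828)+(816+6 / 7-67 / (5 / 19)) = 562.24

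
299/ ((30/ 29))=289.03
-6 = -6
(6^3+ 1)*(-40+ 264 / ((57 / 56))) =904456 / 19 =47602.95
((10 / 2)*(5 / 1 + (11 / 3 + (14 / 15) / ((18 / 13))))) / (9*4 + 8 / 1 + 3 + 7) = 1261 / 1458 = 0.86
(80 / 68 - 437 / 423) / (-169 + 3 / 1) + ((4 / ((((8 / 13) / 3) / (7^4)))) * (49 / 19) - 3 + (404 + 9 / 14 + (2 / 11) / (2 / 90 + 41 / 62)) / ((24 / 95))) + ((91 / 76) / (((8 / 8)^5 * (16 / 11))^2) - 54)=208524993474765361865 / 1705149087409152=122291.36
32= 32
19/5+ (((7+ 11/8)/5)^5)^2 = 1862683692551761449/10485760000000000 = 177.64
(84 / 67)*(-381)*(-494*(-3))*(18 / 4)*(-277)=59121405252 / 67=882409033.61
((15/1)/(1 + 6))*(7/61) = 15/61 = 0.25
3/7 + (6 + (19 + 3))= 199/7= 28.43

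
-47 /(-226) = 47 /226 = 0.21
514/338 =257/169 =1.52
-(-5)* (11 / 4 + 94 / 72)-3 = 311 / 18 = 17.28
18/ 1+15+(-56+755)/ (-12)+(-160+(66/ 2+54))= -393/ 4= -98.25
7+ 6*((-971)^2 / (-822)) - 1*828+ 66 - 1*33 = -1050797 / 137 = -7670.05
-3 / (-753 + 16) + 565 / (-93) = -416126 / 68541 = -6.07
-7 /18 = -0.39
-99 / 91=-1.09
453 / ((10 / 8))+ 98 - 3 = 457.40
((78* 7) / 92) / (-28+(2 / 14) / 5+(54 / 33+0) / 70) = -21021 / 98992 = -0.21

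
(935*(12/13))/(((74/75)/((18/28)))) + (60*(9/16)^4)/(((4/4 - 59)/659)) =1580852830005/3199565824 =494.08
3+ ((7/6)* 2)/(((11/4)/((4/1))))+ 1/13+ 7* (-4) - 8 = -12668/429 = -29.53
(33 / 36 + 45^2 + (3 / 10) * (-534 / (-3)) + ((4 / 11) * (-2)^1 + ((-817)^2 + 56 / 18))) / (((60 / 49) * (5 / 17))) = 1104349739171 / 594000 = 1859174.65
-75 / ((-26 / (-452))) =-16950 / 13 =-1303.85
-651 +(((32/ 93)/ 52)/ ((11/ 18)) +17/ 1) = -2810474/ 4433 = -633.99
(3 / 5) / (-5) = -3 / 25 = -0.12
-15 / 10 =-3 / 2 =-1.50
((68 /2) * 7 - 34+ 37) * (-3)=-723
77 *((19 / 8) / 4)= 1463 / 32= 45.72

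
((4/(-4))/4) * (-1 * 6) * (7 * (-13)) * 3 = -819/2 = -409.50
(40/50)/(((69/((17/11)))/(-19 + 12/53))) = -13532/40227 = -0.34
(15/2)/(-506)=-15/1012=-0.01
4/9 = 0.44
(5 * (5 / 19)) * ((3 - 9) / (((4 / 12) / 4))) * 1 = -1800 / 19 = -94.74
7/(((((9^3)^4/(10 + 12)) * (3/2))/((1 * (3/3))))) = 308/847288609443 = 0.00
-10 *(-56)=560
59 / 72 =0.82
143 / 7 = 20.43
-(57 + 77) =-134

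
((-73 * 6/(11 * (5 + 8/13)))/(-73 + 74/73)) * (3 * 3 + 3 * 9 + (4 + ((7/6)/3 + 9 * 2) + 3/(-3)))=5.65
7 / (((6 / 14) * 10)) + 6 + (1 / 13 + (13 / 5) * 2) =1007 / 78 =12.91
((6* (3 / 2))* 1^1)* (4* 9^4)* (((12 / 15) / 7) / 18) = 52488 / 35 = 1499.66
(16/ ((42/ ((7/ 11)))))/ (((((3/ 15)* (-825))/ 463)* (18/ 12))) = -0.45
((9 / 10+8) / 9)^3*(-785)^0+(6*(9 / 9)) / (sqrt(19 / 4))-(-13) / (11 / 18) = 12*sqrt(19) / 19+178340659 / 8019000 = 24.99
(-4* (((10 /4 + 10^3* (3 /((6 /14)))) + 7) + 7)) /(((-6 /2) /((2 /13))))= 56132 /39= 1439.28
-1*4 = -4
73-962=-889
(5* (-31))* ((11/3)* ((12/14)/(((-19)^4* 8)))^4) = -46035/177292245497819756442132736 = -0.00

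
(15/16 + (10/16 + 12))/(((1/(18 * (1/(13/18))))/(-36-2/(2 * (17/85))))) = -720657/52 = -13858.79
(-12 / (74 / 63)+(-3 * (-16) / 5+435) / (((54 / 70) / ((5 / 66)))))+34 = 494105 / 7326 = 67.45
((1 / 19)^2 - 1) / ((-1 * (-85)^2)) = 72 / 521645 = 0.00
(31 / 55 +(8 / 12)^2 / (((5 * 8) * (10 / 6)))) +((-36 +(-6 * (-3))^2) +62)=578441 / 1650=350.57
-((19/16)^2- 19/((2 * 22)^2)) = -43377/30976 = -1.40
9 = 9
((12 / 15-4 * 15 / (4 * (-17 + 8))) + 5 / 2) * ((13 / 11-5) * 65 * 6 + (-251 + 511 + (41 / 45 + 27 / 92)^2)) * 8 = -34486619201009 / 707008500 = -48778.22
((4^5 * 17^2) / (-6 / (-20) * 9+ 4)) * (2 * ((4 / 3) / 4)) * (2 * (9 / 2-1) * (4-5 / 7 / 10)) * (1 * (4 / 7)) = 651059200 / 1407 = 462728.64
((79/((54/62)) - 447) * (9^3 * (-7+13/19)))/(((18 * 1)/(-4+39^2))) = 138254589.47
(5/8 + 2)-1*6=-27/8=-3.38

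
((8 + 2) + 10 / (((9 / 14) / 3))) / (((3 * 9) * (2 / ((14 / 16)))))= 595 / 648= 0.92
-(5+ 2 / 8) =-21 / 4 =-5.25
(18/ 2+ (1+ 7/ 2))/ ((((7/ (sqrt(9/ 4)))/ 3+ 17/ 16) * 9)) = 216/ 377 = 0.57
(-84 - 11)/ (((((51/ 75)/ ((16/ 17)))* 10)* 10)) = -380/ 289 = -1.31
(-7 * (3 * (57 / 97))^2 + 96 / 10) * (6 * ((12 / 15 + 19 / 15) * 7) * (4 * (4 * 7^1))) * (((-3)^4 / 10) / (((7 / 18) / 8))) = -23156539386624 / 1176125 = -19688842.08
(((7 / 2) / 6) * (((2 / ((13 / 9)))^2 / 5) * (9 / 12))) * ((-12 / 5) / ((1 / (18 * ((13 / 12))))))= -5103 / 650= -7.85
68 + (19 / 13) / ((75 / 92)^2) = 5133316 / 73125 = 70.20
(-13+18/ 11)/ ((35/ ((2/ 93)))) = -50/ 7161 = -0.01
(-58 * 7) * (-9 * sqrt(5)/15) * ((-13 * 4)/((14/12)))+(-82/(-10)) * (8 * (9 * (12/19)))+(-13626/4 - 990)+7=-54288 * sqrt(5)/5 - 763157/190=-28294.95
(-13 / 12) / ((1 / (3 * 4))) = -13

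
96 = 96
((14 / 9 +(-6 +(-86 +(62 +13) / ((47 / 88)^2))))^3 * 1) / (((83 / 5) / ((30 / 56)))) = 252005830815212607650 / 1521841957794207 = 165592.64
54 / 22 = 27 / 11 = 2.45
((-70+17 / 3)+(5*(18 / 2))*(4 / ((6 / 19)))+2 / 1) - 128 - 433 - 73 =-379 / 3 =-126.33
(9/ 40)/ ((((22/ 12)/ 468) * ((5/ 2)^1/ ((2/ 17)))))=12636/ 4675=2.70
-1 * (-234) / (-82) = -117 / 41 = -2.85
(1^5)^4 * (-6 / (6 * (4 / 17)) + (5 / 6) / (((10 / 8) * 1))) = -43 / 12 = -3.58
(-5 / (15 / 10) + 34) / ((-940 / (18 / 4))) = -69 / 470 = -0.15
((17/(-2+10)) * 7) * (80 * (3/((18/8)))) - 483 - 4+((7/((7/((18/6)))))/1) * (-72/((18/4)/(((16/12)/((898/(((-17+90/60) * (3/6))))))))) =1481995/1347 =1100.22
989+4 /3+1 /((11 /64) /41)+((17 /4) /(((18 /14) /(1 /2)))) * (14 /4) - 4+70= 2060251 /1584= 1300.66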